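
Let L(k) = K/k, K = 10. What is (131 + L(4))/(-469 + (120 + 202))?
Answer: -89/98 ≈ -0.90816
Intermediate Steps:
L(k) = 10/k
(131 + L(4))/(-469 + (120 + 202)) = (131 + 10/4)/(-469 + (120 + 202)) = (131 + 10*(¼))/(-469 + 322) = (131 + 5/2)/(-147) = (267/2)*(-1/147) = -89/98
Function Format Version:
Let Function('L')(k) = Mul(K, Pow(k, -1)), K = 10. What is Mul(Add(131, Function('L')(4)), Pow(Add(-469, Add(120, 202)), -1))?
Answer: Rational(-89, 98) ≈ -0.90816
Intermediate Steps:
Function('L')(k) = Mul(10, Pow(k, -1))
Mul(Add(131, Function('L')(4)), Pow(Add(-469, Add(120, 202)), -1)) = Mul(Add(131, Mul(10, Pow(4, -1))), Pow(Add(-469, Add(120, 202)), -1)) = Mul(Add(131, Mul(10, Rational(1, 4))), Pow(Add(-469, 322), -1)) = Mul(Add(131, Rational(5, 2)), Pow(-147, -1)) = Mul(Rational(267, 2), Rational(-1, 147)) = Rational(-89, 98)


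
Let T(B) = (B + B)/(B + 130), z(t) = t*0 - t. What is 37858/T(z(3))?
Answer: -2403983/3 ≈ -8.0133e+5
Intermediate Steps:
z(t) = -t (z(t) = 0 - t = -t)
T(B) = 2*B/(130 + B) (T(B) = (2*B)/(130 + B) = 2*B/(130 + B))
37858/T(z(3)) = 37858/((2*(-1*3)/(130 - 1*3))) = 37858/((2*(-3)/(130 - 3))) = 37858/((2*(-3)/127)) = 37858/((2*(-3)*(1/127))) = 37858/(-6/127) = 37858*(-127/6) = -2403983/3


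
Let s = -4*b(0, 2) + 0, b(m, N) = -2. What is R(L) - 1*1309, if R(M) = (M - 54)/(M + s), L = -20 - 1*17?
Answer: -37870/29 ≈ -1305.9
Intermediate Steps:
L = -37 (L = -20 - 17 = -37)
s = 8 (s = -4*(-2) + 0 = 8 + 0 = 8)
R(M) = (-54 + M)/(8 + M) (R(M) = (M - 54)/(M + 8) = (-54 + M)/(8 + M))
R(L) - 1*1309 = (-54 - 37)/(8 - 37) - 1*1309 = -91/(-29) - 1309 = -1/29*(-91) - 1309 = 91/29 - 1309 = -37870/29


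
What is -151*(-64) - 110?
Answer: 9554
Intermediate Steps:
-151*(-64) - 110 = 9664 - 110 = 9554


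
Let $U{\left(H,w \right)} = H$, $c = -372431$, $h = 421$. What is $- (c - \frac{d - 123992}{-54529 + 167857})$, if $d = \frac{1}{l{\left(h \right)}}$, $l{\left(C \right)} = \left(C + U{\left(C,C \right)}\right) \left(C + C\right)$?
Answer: $\frac{29923056648074465}{80345472192} \approx 3.7243 \cdot 10^{5}$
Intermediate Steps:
$l{\left(C \right)} = 4 C^{2}$ ($l{\left(C \right)} = \left(C + C\right) \left(C + C\right) = 2 C 2 C = 4 C^{2}$)
$d = \frac{1}{708964}$ ($d = \frac{1}{4 \cdot 421^{2}} = \frac{1}{4 \cdot 177241} = \frac{1}{708964} \approx 1.4105 \cdot 10^{-6}$)
$- (c - \frac{d - 123992}{-54529 + 167857}) = - (-372431 - \frac{\frac{1}{708964} - 123992}{-54529 + 167857}) = - (-372431 - - \frac{87905864287}{708964 \cdot 113328}) = - (-372431 - \left(- \frac{87905864287}{708964}\right) \frac{1}{113328}) = - (-372431 - - \frac{87905864287}{80345472192}) = - (-372431 + \frac{87905864287}{80345472192}) = \left(-1\right) \left(- \frac{29923056648074465}{80345472192}\right) = \frac{29923056648074465}{80345472192}$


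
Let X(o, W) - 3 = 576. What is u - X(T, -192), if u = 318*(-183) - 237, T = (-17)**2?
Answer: -59010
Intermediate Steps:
T = 289
X(o, W) = 579 (X(o, W) = 3 + 576 = 579)
u = -58431 (u = -58194 - 237 = -58431)
u - X(T, -192) = -58431 - 1*579 = -58431 - 579 = -59010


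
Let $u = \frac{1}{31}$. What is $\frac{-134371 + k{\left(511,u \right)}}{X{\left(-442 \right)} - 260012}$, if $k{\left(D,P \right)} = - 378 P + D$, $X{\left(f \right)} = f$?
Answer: $\frac{691673}{1345679} \approx 0.514$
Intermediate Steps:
$u = \frac{1}{31} \approx 0.032258$
$k{\left(D,P \right)} = D - 378 P$
$\frac{-134371 + k{\left(511,u \right)}}{X{\left(-442 \right)} - 260012} = \frac{-134371 + \left(511 - \frac{378}{31}\right)}{-442 - 260012} = \frac{-134371 + \left(511 - \frac{378}{31}\right)}{-260454} = \left(-134371 + \frac{15463}{31}\right) \left(- \frac{1}{260454}\right) = \left(- \frac{4150038}{31}\right) \left(- \frac{1}{260454}\right) = \frac{691673}{1345679}$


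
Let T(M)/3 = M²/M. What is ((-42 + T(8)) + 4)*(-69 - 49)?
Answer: 1652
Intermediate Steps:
T(M) = 3*M (T(M) = 3*(M²/M) = 3*M)
((-42 + T(8)) + 4)*(-69 - 49) = ((-42 + 3*8) + 4)*(-69 - 49) = ((-42 + 24) + 4)*(-118) = (-18 + 4)*(-118) = -14*(-118) = 1652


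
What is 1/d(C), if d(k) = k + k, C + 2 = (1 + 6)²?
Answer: 1/94 ≈ 0.010638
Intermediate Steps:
C = 47 (C = -2 + (1 + 6)² = -2 + 7² = -2 + 49 = 47)
d(k) = 2*k
1/d(C) = 1/(2*47) = 1/94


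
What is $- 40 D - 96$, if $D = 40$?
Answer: $-1696$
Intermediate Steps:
$- 40 D - 96 = \left(-40\right) 40 - 96 = -1600 - 96 = -1696$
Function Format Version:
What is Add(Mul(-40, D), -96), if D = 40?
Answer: -1696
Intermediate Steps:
Add(Mul(-40, D), -96) = Add(Mul(-40, 40), -96) = Add(-1600, -96) = -1696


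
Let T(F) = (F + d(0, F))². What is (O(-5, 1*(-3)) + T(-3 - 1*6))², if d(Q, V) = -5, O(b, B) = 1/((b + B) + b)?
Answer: 6487209/169 ≈ 38386.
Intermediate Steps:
O(b, B) = 1/(B + 2*b) (O(b, B) = 1/((B + b) + b) = 1/(B + 2*b))
T(F) = (-5 + F)² (T(F) = (F - 5)² = (-5 + F)²)
(O(-5, 1*(-3)) + T(-3 - 1*6))² = (1/(1*(-3) + 2*(-5)) + (-5 + (-3 - 1*6))²)² = (1/(-3 - 10) + (-5 + (-3 - 6))²)² = (1/(-13) + (-5 - 9)²)² = (-1/13 + (-14)²)² = (-1/13 + 196)² = (2547/13)² = 6487209/169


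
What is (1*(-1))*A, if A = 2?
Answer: -2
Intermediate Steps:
(1*(-1))*A = (1*(-1))*2 = -1*2 = -2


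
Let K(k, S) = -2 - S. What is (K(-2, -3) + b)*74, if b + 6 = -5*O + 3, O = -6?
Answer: 2072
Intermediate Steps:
b = 27 (b = -6 + (-5*(-6) + 3) = -6 + (30 + 3) = -6 + 33 = 27)
(K(-2, -3) + b)*74 = ((-2 - 1*(-3)) + 27)*74 = ((-2 + 3) + 27)*74 = (1 + 27)*74 = 28*74 = 2072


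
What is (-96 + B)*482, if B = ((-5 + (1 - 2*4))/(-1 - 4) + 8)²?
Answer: 146528/25 ≈ 5861.1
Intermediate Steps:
B = 2704/25 (B = ((-5 + (1 - 8))/(-5) + 8)² = ((-5 - 7)*(-⅕) + 8)² = (-12*(-⅕) + 8)² = (12/5 + 8)² = (52/5)² = 2704/25 ≈ 108.16)
(-96 + B)*482 = (-96 + 2704/25)*482 = (304/25)*482 = 146528/25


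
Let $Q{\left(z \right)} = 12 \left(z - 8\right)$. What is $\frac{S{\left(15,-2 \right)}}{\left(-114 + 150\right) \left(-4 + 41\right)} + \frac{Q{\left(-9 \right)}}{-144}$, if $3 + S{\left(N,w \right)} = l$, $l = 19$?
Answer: $\frac{1903}{1332} \approx 1.4287$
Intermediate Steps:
$Q{\left(z \right)} = -96 + 12 z$ ($Q{\left(z \right)} = 12 \left(-8 + z\right) = -96 + 12 z$)
$S{\left(N,w \right)} = 16$ ($S{\left(N,w \right)} = -3 + 19 = 16$)
$\frac{S{\left(15,-2 \right)}}{\left(-114 + 150\right) \left(-4 + 41\right)} + \frac{Q{\left(-9 \right)}}{-144} = \frac{16}{\left(-114 + 150\right) \left(-4 + 41\right)} + \frac{-96 + 12 \left(-9\right)}{-144} = \frac{16}{36 \cdot 37} + \left(-96 - 108\right) \left(- \frac{1}{144}\right) = \frac{16}{1332} - - \frac{17}{12} = 16 \cdot \frac{1}{1332} + \frac{17}{12} = \frac{4}{333} + \frac{17}{12} = \frac{1903}{1332}$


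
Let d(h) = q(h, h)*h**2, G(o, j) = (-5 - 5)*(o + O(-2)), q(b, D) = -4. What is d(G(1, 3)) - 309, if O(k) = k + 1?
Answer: -309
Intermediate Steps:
O(k) = 1 + k
G(o, j) = 10 - 10*o (G(o, j) = (-5 - 5)*(o + (1 - 2)) = -10*(o - 1) = -10*(-1 + o) = 10 - 10*o)
d(h) = -4*h**2
d(G(1, 3)) - 309 = -4*(10 - 10*1)**2 - 309 = -4*(10 - 10)**2 - 309 = -4*0**2 - 309 = -4*0 - 309 = 0 - 309 = -309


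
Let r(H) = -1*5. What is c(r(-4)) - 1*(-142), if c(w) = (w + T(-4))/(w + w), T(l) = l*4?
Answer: 1441/10 ≈ 144.10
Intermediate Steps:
T(l) = 4*l
r(H) = -5
c(w) = (-16 + w)/(2*w) (c(w) = (w + 4*(-4))/(w + w) = (w - 16)/((2*w)) = (-16 + w)*(1/(2*w)) = (-16 + w)/(2*w))
c(r(-4)) - 1*(-142) = (1/2)*(-16 - 5)/(-5) - 1*(-142) = (1/2)*(-1/5)*(-21) + 142 = 21/10 + 142 = 1441/10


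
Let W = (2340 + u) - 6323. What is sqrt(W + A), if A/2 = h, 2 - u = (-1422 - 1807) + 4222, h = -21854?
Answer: I*sqrt(48682) ≈ 220.64*I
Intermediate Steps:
u = -991 (u = 2 - ((-1422 - 1807) + 4222) = 2 - (-3229 + 4222) = 2 - 1*993 = 2 - 993 = -991)
W = -4974 (W = (2340 - 991) - 6323 = 1349 - 6323 = -4974)
A = -43708 (A = 2*(-21854) = -43708)
sqrt(W + A) = sqrt(-4974 - 43708) = sqrt(-48682) = I*sqrt(48682)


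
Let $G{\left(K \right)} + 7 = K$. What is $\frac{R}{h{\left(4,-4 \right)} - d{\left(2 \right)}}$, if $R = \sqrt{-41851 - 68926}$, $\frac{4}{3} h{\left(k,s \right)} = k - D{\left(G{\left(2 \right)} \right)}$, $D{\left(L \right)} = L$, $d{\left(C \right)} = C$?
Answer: $\frac{4 i \sqrt{110777}}{19} \approx 70.07 i$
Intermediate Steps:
$G{\left(K \right)} = -7 + K$
$h{\left(k,s \right)} = \frac{15}{4} + \frac{3 k}{4}$ ($h{\left(k,s \right)} = \frac{3 \left(k - \left(-7 + 2\right)\right)}{4} = \frac{3 \left(k - -5\right)}{4} = \frac{3 \left(k + 5\right)}{4} = \frac{3 \left(5 + k\right)}{4} = \frac{15}{4} + \frac{3 k}{4}$)
$R = i \sqrt{110777}$ ($R = \sqrt{-110777} = i \sqrt{110777} \approx 332.83 i$)
$\frac{R}{h{\left(4,-4 \right)} - d{\left(2 \right)}} = \frac{i \sqrt{110777}}{\left(\frac{15}{4} + \frac{3}{4} \cdot 4\right) - 2} = \frac{i \sqrt{110777}}{\left(\frac{15}{4} + 3\right) - 2} = \frac{i \sqrt{110777}}{\frac{27}{4} - 2} = \frac{i \sqrt{110777}}{\frac{19}{4}} = \frac{4 i \sqrt{110777}}{19}$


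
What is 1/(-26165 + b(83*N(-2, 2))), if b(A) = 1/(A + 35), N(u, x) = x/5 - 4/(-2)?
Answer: -1171/30639210 ≈ -3.8219e-5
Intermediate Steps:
N(u, x) = 2 + x/5 (N(u, x) = x*(⅕) - 4*(-½) = x/5 + 2 = 2 + x/5)
b(A) = 1/(35 + A)
1/(-26165 + b(83*N(-2, 2))) = 1/(-26165 + 1/(35 + 83*(2 + (⅕)*2))) = 1/(-26165 + 1/(35 + 83*(2 + ⅖))) = 1/(-26165 + 1/(35 + 83*(12/5))) = 1/(-26165 + 1/(35 + 996/5)) = 1/(-26165 + 1/(1171/5)) = 1/(-26165 + 5/1171) = 1/(-30639210/1171) = -1171/30639210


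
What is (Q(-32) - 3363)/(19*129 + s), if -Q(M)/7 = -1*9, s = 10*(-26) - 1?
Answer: -110/73 ≈ -1.5068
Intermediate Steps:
s = -261 (s = -260 - 1 = -261)
Q(M) = 63 (Q(M) = -(-7)*9 = -7*(-9) = 63)
(Q(-32) - 3363)/(19*129 + s) = (63 - 3363)/(19*129 - 261) = -3300/(2451 - 261) = -3300/2190 = -3300*1/2190 = -110/73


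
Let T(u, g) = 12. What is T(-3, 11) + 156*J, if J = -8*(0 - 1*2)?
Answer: 2508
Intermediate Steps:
J = 16 (J = -8*(0 - 2) = -8*(-2) = 16)
T(-3, 11) + 156*J = 12 + 156*16 = 12 + 2496 = 2508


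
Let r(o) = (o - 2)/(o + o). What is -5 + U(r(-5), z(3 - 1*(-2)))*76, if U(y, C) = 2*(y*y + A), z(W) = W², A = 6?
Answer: 24537/25 ≈ 981.48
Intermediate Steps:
r(o) = (-2 + o)/(2*o) (r(o) = (-2 + o)/((2*o)) = (-2 + o)*(1/(2*o)) = (-2 + o)/(2*o))
U(y, C) = 12 + 2*y² (U(y, C) = 2*(y*y + 6) = 2*(y² + 6) = 2*(6 + y²) = 12 + 2*y²)
-5 + U(r(-5), z(3 - 1*(-2)))*76 = -5 + (12 + 2*((½)*(-2 - 5)/(-5))²)*76 = -5 + (12 + 2*((½)*(-⅕)*(-7))²)*76 = -5 + (12 + 2*(7/10)²)*76 = -5 + (12 + 2*(49/100))*76 = -5 + (12 + 49/50)*76 = -5 + (649/50)*76 = -5 + 24662/25 = 24537/25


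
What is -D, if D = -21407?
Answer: 21407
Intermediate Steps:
-D = -1*(-21407) = 21407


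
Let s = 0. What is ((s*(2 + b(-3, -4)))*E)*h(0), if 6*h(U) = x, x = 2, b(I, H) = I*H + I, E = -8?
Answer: 0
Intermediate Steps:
b(I, H) = I + H*I (b(I, H) = H*I + I = I + H*I)
h(U) = ⅓ (h(U) = (⅙)*2 = ⅓)
((s*(2 + b(-3, -4)))*E)*h(0) = ((0*(2 - 3*(1 - 4)))*(-8))*(⅓) = ((0*(2 - 3*(-3)))*(-8))*(⅓) = ((0*(2 + 9))*(-8))*(⅓) = ((0*11)*(-8))*(⅓) = (0*(-8))*(⅓) = 0*(⅓) = 0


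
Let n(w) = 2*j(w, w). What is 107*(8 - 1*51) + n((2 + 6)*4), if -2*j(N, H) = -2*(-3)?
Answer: -4607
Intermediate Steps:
j(N, H) = -3 (j(N, H) = -(-1)*(-3) = -1/2*6 = -3)
n(w) = -6 (n(w) = 2*(-3) = -6)
107*(8 - 1*51) + n((2 + 6)*4) = 107*(8 - 1*51) - 6 = 107*(8 - 51) - 6 = 107*(-43) - 6 = -4601 - 6 = -4607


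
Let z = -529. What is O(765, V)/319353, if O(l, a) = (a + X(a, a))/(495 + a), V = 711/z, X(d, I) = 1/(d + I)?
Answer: -1290883/118590704401104 ≈ -1.0885e-8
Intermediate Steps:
X(d, I) = 1/(I + d)
V = -711/529 (V = 711/(-529) = 711*(-1/529) = -711/529 ≈ -1.3440)
O(l, a) = (a + 1/(2*a))/(495 + a) (O(l, a) = (a + 1/(a + a))/(495 + a) = (a + 1/(2*a))/(495 + a))
O(765, V)/319353 = ((1/2 + (-711/529)**2)/((-711/529)*(495 - 711/529)))/319353 = -529*(1/2 + 505521/279841)/(711*261144/529)*(1/319353) = -529/711*529/261144*1290883/559682*(1/319353) = -1290883/371346768*1/319353 = -1290883/118590704401104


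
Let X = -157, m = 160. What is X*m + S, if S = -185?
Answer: -25305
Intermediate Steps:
X*m + S = -157*160 - 185 = -25120 - 185 = -25305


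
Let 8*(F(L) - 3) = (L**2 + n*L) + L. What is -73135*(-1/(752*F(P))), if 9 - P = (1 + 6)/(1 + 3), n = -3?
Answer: 585080/46671 ≈ 12.536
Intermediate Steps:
P = 29/4 (P = 9 - (1 + 6)/(1 + 3) = 9 - 7/4 = 29/4 ≈ 7.2500)
F(L) = 3 - L/4 + L**2/8 (F(L) = 3 + ((L**2 - 3*L) + L)/8 = 3 + (L**2 - 2*L)/8 = 3 + (-L/4 + L**2/8) = 3 - L/4 + L**2/8)
-73135*(-1/(752*F(P))) = -73135*(-1/(752*(3 - 1/4*29/4 + (29/4)**2/8))) = -73135*(-1/(752*(3 - 29/16 + (1/8)*(841/16)))) = -73135*(-1/(752*(3 - 29/16 + 841/128))) = -73135/(-47*993/128*16) = -73135/((-46671/128*16)) = -73135/(-46671/8) = -73135*(-8/46671) = 585080/46671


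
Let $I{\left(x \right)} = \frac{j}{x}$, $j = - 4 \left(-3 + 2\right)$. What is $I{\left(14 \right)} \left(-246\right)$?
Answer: $- \frac{492}{7} \approx -70.286$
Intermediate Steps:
$j = 4$ ($j = \left(-4\right) \left(-1\right) = 4$)
$I{\left(x \right)} = \frac{4}{x}$
$I{\left(14 \right)} \left(-246\right) = \frac{4}{14} \left(-246\right) = 4 \cdot \frac{1}{14} \left(-246\right) = \frac{2}{7} \left(-246\right) = - \frac{492}{7}$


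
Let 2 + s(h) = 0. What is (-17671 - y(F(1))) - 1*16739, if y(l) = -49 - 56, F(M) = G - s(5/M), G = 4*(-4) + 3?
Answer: -34305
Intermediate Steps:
G = -13 (G = -16 + 3 = -13)
s(h) = -2 (s(h) = -2 + 0 = -2)
F(M) = -11 (F(M) = -13 - 1*(-2) = -13 + 2 = -11)
y(l) = -105
(-17671 - y(F(1))) - 1*16739 = (-17671 - 1*(-105)) - 1*16739 = (-17671 + 105) - 16739 = -17566 - 16739 = -34305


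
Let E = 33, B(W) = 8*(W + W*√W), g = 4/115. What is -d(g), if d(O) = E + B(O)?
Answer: -3827/115 - 64*√115/13225 ≈ -33.330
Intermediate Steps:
g = 4/115 (g = 4*(1/115) = 4/115 ≈ 0.034783)
B(W) = 8*W + 8*W^(3/2) (B(W) = 8*(W + W^(3/2)) = 8*W + 8*W^(3/2))
d(O) = 33 + 8*O + 8*O^(3/2) (d(O) = 33 + (8*O + 8*O^(3/2)) = 33 + 8*O + 8*O^(3/2))
-d(g) = -(33 + 8*(4/115) + 8*(4/115)^(3/2)) = -(33 + 32/115 + 8*(8*√115/13225)) = -(33 + 32/115 + 64*√115/13225) = -(3827/115 + 64*√115/13225) = -3827/115 - 64*√115/13225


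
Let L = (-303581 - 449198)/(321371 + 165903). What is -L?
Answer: 752779/487274 ≈ 1.5449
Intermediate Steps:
L = -752779/487274 ≈ -1.5449
-L = -1*(-752779/487274) = 752779/487274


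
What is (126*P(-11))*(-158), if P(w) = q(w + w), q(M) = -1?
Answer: 19908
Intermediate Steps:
P(w) = -1
(126*P(-11))*(-158) = (126*(-1))*(-158) = -126*(-158) = 19908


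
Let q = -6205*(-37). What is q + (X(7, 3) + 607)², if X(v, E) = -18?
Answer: 576506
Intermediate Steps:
q = 229585
q + (X(7, 3) + 607)² = 229585 + (-18 + 607)² = 229585 + 589² = 229585 + 346921 = 576506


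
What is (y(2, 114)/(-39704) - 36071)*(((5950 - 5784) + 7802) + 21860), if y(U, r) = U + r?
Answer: -5339820118350/4963 ≈ -1.0759e+9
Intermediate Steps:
(y(2, 114)/(-39704) - 36071)*(((5950 - 5784) + 7802) + 21860) = ((2 + 114)/(-39704) - 36071)*(((5950 - 5784) + 7802) + 21860) = (116*(-1/39704) - 36071)*((166 + 7802) + 21860) = (-29/9926 - 36071)*(7968 + 21860) = -358040775/9926*29828 = -5339820118350/4963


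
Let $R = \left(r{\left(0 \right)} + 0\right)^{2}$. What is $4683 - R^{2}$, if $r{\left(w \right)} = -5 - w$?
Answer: $4058$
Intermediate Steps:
$R = 25$ ($R = \left(\left(-5 - 0\right) + 0\right)^{2} = \left(\left(-5 + 0\right) + 0\right)^{2} = \left(-5 + 0\right)^{2} = \left(-5\right)^{2} = 25$)
$4683 - R^{2} = 4683 - 25^{2} = 4683 - 625 = 4058$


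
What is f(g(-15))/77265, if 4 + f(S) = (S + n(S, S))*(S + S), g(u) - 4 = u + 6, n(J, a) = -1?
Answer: 56/77265 ≈ 0.00072478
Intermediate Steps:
g(u) = 10 + u (g(u) = 4 + (u + 6) = 4 + (6 + u) = 10 + u)
f(S) = -4 + 2*S*(-1 + S) (f(S) = -4 + (S - 1)*(S + S) = -4 + (-1 + S)*(2*S) = -4 + 2*S*(-1 + S))
f(g(-15))/77265 = (-4 - 2*(10 - 15) + 2*(10 - 15)²)/77265 = (-4 - 2*(-5) + 2*(-5)²)*(1/77265) = (-4 + 10 + 2*25)*(1/77265) = (-4 + 10 + 50)*(1/77265) = 56*(1/77265) = 56/77265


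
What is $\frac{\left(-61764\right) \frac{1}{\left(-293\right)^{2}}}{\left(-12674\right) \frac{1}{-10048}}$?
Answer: $- \frac{310302336}{544025113} \approx -0.57038$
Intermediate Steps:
$\frac{\left(-61764\right) \frac{1}{\left(-293\right)^{2}}}{\left(-12674\right) \frac{1}{-10048}} = \frac{\left(-61764\right) \frac{1}{85849}}{\left(-12674\right) \left(- \frac{1}{10048}\right)} = \frac{\left(-61764\right) \frac{1}{85849}}{\frac{6337}{5024}} = \left(- \frac{61764}{85849}\right) \frac{5024}{6337} = - \frac{310302336}{544025113}$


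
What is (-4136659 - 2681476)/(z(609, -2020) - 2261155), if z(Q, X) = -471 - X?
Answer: 6818135/2259606 ≈ 3.0174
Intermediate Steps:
(-4136659 - 2681476)/(z(609, -2020) - 2261155) = (-4136659 - 2681476)/((-471 - 1*(-2020)) - 2261155) = -6818135/((-471 + 2020) - 2261155) = -6818135/(1549 - 2261155) = -6818135/(-2259606) = -6818135*(-1/2259606) = 6818135/2259606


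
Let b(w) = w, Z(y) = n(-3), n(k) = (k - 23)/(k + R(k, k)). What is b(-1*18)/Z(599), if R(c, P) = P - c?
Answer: -27/13 ≈ -2.0769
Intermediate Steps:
n(k) = (-23 + k)/k (n(k) = (k - 23)/(k + (k - k)) = (-23 + k)/(k + 0) = (-23 + k)/k)
Z(y) = 26/3 (Z(y) = (-23 - 3)/(-3) = -⅓*(-26) = 26/3)
b(-1*18)/Z(599) = (-1*18)/(26/3) = -18*3/26 = -27/13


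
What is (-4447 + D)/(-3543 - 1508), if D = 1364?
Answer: 3083/5051 ≈ 0.61037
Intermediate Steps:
(-4447 + D)/(-3543 - 1508) = (-4447 + 1364)/(-3543 - 1508) = -3083/(-5051) = -3083*(-1/5051) = 3083/5051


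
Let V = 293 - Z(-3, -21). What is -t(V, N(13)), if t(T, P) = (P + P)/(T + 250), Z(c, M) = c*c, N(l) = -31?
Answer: 31/267 ≈ 0.11610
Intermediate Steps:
Z(c, M) = c**2
V = 284 (V = 293 - 1*(-3)**2 = 293 - 1*9 = 293 - 9 = 284)
t(T, P) = 2*P/(250 + T) (t(T, P) = (2*P)/(250 + T) = 2*P/(250 + T))
-t(V, N(13)) = -2*(-31)/(250 + 284) = -2*(-31)/534 = -1*(-31/267) = 31/267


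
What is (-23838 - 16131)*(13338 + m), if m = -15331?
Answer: 79658217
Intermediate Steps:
(-23838 - 16131)*(13338 + m) = (-23838 - 16131)*(13338 - 15331) = -39969*(-1993) = 79658217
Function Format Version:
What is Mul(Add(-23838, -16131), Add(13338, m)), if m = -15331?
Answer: 79658217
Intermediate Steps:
Mul(Add(-23838, -16131), Add(13338, m)) = Mul(Add(-23838, -16131), Add(13338, -15331)) = Mul(-39969, -1993) = 79658217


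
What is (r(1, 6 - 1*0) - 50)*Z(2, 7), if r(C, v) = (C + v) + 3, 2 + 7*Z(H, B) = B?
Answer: -200/7 ≈ -28.571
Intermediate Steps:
Z(H, B) = -2/7 + B/7
r(C, v) = 3 + C + v
(r(1, 6 - 1*0) - 50)*Z(2, 7) = ((3 + 1 + (6 - 1*0)) - 50)*(-2/7 + (⅐)*7) = ((3 + 1 + (6 + 0)) - 50)*(-2/7 + 1) = ((3 + 1 + 6) - 50)*(5/7) = (10 - 50)*(5/7) = -40*5/7 = -200/7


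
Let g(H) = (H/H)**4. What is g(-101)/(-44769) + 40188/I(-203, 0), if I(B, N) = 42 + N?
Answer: 299862755/313383 ≈ 956.86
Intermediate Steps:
g(H) = 1 (g(H) = 1**4 = 1)
g(-101)/(-44769) + 40188/I(-203, 0) = 1/(-44769) + 40188/(42 + 0) = 1*(-1/44769) + 40188/42 = -1/44769 + 40188*(1/42) = -1/44769 + 6698/7 = 299862755/313383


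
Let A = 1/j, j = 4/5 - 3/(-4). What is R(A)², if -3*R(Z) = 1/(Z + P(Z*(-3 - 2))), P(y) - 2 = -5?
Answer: 961/47961 ≈ 0.020037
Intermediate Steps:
P(y) = -3 (P(y) = 2 - 5 = -3)
j = 31/20 (j = 4*(⅕) - 3*(-¼) = ⅘ + ¾ = 31/20 ≈ 1.5500)
A = 20/31 (A = 1/(31/20) = 20/31 ≈ 0.64516)
R(Z) = -1/(3*(-3 + Z)) (R(Z) = -1/(3*(Z - 3)) = -1/(3*(-3 + Z)))
R(A)² = (-1/(-9 + 3*(20/31)))² = (-1/(-9 + 60/31))² = (-1/(-219/31))² = (-1*(-31/219))² = (31/219)² = 961/47961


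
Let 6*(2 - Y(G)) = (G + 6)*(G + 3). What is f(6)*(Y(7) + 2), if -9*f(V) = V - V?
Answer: 0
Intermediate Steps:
Y(G) = 2 - (3 + G)*(6 + G)/6 (Y(G) = 2 - (G + 6)*(G + 3)/6 = 2 - (6 + G)*(3 + G)/6 = 2 - (3 + G)*(6 + G)/6)
f(V) = 0 (f(V) = -(V - V)/9 = -⅑*0 = 0)
f(6)*(Y(7) + 2) = 0*((-1 - 3/2*7 - ⅙*7²) + 2) = 0*((-1 - 21/2 - ⅙*49) + 2) = 0*((-1 - 21/2 - 49/6) + 2) = 0*(-59/3 + 2) = 0*(-53/3) = 0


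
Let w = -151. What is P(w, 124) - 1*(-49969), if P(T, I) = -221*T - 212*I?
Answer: 57052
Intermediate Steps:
P(w, 124) - 1*(-49969) = (-221*(-151) - 212*124) - 1*(-49969) = (33371 - 26288) + 49969 = 7083 + 49969 = 57052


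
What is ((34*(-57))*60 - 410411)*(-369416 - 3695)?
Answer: 196514205701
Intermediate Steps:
((34*(-57))*60 - 410411)*(-369416 - 3695) = (-1938*60 - 410411)*(-373111) = (-116280 - 410411)*(-373111) = -526691*(-373111) = 196514205701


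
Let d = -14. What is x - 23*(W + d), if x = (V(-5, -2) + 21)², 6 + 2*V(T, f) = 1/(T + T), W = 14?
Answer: 128881/400 ≈ 322.20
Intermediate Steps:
V(T, f) = -3 + 1/(4*T) (V(T, f) = -3 + 1/(2*(T + T)) = -3 + 1/(2*((2*T))) = -3 + (1/(2*T))/2 = -3 + 1/(4*T))
x = 128881/400 (x = ((-3 + (¼)/(-5)) + 21)² = ((-3 + (¼)*(-⅕)) + 21)² = ((-3 - 1/20) + 21)² = (-61/20 + 21)² = (359/20)² = 128881/400 ≈ 322.20)
x - 23*(W + d) = 128881/400 - 23*(14 - 14) = 128881/400 - 23*0 = 128881/400 + 0 = 128881/400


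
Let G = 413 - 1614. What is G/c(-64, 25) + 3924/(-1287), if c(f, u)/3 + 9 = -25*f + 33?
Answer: -2295935/696696 ≈ -3.2955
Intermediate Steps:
G = -1201
c(f, u) = 72 - 75*f (c(f, u) = -27 + 3*(-25*f + 33) = -27 + 3*(33 - 25*f) = -27 + (99 - 75*f) = 72 - 75*f)
G/c(-64, 25) + 3924/(-1287) = -1201/(72 - 75*(-64)) + 3924/(-1287) = -1201/(72 + 4800) + 3924*(-1/1287) = -1201/4872 - 436/143 = -2295935/696696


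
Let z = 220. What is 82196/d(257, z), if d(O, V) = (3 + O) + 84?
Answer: 20549/86 ≈ 238.94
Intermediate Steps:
d(O, V) = 87 + O
82196/d(257, z) = 82196/(87 + 257) = 82196/344 = 82196*(1/344) = 20549/86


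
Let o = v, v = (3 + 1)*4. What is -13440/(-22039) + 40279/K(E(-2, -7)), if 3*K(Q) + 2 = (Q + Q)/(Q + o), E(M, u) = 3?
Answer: -50598976137/705248 ≈ -71746.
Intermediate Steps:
v = 16 (v = 4*4 = 16)
o = 16
K(Q) = -⅔ + 2*Q/(3*(16 + Q)) (K(Q) = -⅔ + ((Q + Q)/(Q + 16))/3 = -⅔ + ((2*Q)/(16 + Q))/3 = -⅔ + (2*Q/(16 + Q))/3 = -⅔ + 2*Q/(3*(16 + Q)))
-13440/(-22039) + 40279/K(E(-2, -7)) = -13440/(-22039) + 40279/((-32/(48 + 3*3))) = -13440*(-1/22039) + 40279/((-32/(48 + 9))) = 13440/22039 + 40279/((-32/57)) = 13440/22039 + 40279/((-32*1/57)) = 13440/22039 + 40279/(-32/57) = 13440/22039 + 40279*(-57/32) = 13440/22039 - 2295903/32 = -50598976137/705248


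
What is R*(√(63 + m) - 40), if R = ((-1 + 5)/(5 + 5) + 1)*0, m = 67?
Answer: 0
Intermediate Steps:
R = 0 (R = (4/10 + 1)*0 = (4*(⅒) + 1)*0 = (⅖ + 1)*0 = (7/5)*0 = 0)
R*(√(63 + m) - 40) = 0*(√(63 + 67) - 40) = 0*(√130 - 40) = 0*(-40 + √130) = 0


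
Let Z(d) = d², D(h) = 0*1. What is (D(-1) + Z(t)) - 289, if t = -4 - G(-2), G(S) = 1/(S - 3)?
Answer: -6864/25 ≈ -274.56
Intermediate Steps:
D(h) = 0
G(S) = 1/(-3 + S)
t = -19/5 (t = -4 - 1/(-3 - 2) = -4 - 1/(-5) = -4 - 1*(-⅕) = -4 + ⅕ = -19/5 ≈ -3.8000)
(D(-1) + Z(t)) - 289 = (0 + (-19/5)²) - 289 = (0 + 361/25) - 289 = 361/25 - 289 = -6864/25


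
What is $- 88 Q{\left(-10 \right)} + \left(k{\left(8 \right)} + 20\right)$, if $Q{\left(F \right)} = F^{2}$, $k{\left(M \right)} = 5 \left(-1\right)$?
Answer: $-8785$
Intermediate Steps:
$k{\left(M \right)} = -5$
$- 88 Q{\left(-10 \right)} + \left(k{\left(8 \right)} + 20\right) = - 88 \left(-10\right)^{2} + \left(-5 + 20\right) = \left(-88\right) 100 + 15 = -8800 + 15 = -8785$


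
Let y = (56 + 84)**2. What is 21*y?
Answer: 411600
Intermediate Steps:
y = 19600 (y = 140**2 = 19600)
21*y = 21*19600 = 411600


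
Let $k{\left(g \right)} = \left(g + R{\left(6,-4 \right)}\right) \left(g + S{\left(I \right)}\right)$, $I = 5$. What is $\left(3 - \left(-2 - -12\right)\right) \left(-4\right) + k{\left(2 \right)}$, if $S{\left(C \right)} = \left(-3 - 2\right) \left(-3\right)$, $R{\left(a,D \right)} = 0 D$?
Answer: $62$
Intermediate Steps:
$R{\left(a,D \right)} = 0$
$S{\left(C \right)} = 15$ ($S{\left(C \right)} = \left(-5\right) \left(-3\right) = 15$)
$k{\left(g \right)} = g \left(15 + g\right)$ ($k{\left(g \right)} = \left(g + 0\right) \left(g + 15\right) = g \left(15 + g\right)$)
$\left(3 - \left(-2 - -12\right)\right) \left(-4\right) + k{\left(2 \right)} = \left(3 - \left(-2 - -12\right)\right) \left(-4\right) + 2 \left(15 + 2\right) = \left(3 - \left(-2 + 12\right)\right) \left(-4\right) + 2 \cdot 17 = \left(3 - 10\right) \left(-4\right) + 34 = \left(-7\right) \left(-4\right) + 34 = 28 + 34 = 62$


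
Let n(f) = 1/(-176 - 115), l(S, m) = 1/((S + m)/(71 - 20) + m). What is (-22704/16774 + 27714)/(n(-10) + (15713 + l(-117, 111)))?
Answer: 127493777259810/72288672807079 ≈ 1.7637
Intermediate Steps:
l(S, m) = 1/(S/51 + 52*m/51) (l(S, m) = 1/((S + m)/51 + m) = 1/((S + m)*(1/51) + m) = 1/((S/51 + m/51) + m) = 1/(S/51 + 52*m/51))
n(f) = -1/291 (n(f) = 1/(-291) = -1/291)
(-22704/16774 + 27714)/(n(-10) + (15713 + l(-117, 111))) = (-22704/16774 + 27714)/(-1/291 + (15713 + 51/(-117 + 52*111))) = (-22704*1/16774 + 27714)/(-1/291 + (15713 + 51/(-117 + 5772))) = (-11352/8387 + 27714)/(-1/291 + (15713 + 51/5655)) = 232425966/(8387*(-1/291 + (15713 + 51*(1/5655)))) = 232425966/(8387*(-1/291 + (15713 + 17/1885))) = 232425966/(8387*(-1/291 + 29619022/1885)) = 232425966/(8387*(8619133517/548535)) = (232425966/8387)*(548535/8619133517) = 127493777259810/72288672807079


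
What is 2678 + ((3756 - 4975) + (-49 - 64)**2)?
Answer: 14228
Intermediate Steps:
2678 + ((3756 - 4975) + (-49 - 64)**2) = 2678 + (-1219 + (-113)**2) = 2678 + (-1219 + 12769) = 2678 + 11550 = 14228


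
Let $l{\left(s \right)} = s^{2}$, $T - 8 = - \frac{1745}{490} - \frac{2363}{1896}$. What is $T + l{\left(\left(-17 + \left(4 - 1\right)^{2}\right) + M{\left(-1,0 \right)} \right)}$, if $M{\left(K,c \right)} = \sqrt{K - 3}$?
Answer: $\frac{5870833}{92904} - 32 i \approx 63.192 - 32.0 i$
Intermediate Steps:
$M{\left(K,c \right)} = \sqrt{-3 + K}$
$T = \frac{296593}{92904}$ ($T = 8 - \left(\frac{349}{98} + \frac{2363}{1896}\right) = 8 - \frac{446639}{92904} = \frac{296593}{92904} \approx 3.1925$)
$T + l{\left(\left(-17 + \left(4 - 1\right)^{2}\right) + M{\left(-1,0 \right)} \right)} = \frac{296593}{92904} + \left(\left(-17 + \left(4 - 1\right)^{2}\right) + \sqrt{-3 - 1}\right)^{2} = \frac{296593}{92904} + \left(\left(-17 + 3^{2}\right) + \sqrt{-4}\right)^{2} = \frac{296593}{92904} + \left(\left(-17 + 9\right) + 2 i\right)^{2} = \frac{296593}{92904} + \left(-8 + 2 i\right)^{2}$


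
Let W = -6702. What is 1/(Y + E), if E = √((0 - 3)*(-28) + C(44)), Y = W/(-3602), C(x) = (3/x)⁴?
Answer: -7540108440832/326375895270283 + 6279611536*√314840145/979127685810849 ≈ 0.090696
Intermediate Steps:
C(x) = 81/x⁴
Y = 3351/1801 (Y = -6702/(-3602) = -6702*(-1/3602) = 3351/1801 ≈ 1.8606)
E = √314840145/1936 (E = √((0 - 3)*(-28) + 81/44⁴) = √(-3*(-28) + 81*(1/3748096)) = √(84 + 81/3748096) = √(314840145/3748096) = √314840145/1936 ≈ 9.1651)
1/(Y + E) = 1/(3351/1801 + √314840145/1936)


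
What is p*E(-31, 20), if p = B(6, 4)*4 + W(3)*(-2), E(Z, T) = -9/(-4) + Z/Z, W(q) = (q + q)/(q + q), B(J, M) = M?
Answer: 91/2 ≈ 45.500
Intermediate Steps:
W(q) = 1 (W(q) = (2*q)/((2*q)) = (2*q)*(1/(2*q)) = 1)
E(Z, T) = 13/4 (E(Z, T) = -9*(-¼) + 1 = 9/4 + 1 = 13/4)
p = 14 (p = 4*4 + 1*(-2) = 16 - 2 = 14)
p*E(-31, 20) = 14*(13/4) = 91/2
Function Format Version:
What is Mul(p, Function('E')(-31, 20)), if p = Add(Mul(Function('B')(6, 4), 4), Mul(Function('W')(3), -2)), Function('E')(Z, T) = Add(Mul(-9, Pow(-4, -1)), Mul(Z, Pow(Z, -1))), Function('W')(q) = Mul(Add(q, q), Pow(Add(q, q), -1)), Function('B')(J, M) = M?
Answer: Rational(91, 2) ≈ 45.500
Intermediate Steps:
Function('W')(q) = 1 (Function('W')(q) = Mul(Mul(2, q), Pow(Mul(2, q), -1)) = Mul(Mul(2, q), Mul(Rational(1, 2), Pow(q, -1))) = 1)
Function('E')(Z, T) = Rational(13, 4) (Function('E')(Z, T) = Add(Mul(-9, Rational(-1, 4)), 1) = Add(Rational(9, 4), 1) = Rational(13, 4))
p = 14 (p = Add(Mul(4, 4), Mul(1, -2)) = Add(16, -2) = 14)
Mul(p, Function('E')(-31, 20)) = Mul(14, Rational(13, 4)) = Rational(91, 2)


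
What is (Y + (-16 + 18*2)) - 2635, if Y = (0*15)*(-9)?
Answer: -2615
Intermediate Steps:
Y = 0 (Y = 0*(-9) = 0)
(Y + (-16 + 18*2)) - 2635 = (0 + (-16 + 18*2)) - 2635 = (0 + (-16 + 36)) - 2635 = (0 + 20) - 2635 = 20 - 2635 = -2615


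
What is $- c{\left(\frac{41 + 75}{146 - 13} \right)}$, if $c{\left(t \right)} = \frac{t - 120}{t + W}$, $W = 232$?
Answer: $\frac{3961}{7743} \approx 0.51156$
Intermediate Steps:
$c{\left(t \right)} = \frac{-120 + t}{232 + t}$ ($c{\left(t \right)} = \frac{t - 120}{t + 232} = \frac{-120 + t}{232 + t}$)
$- c{\left(\frac{41 + 75}{146 - 13} \right)} = - \frac{-120 + \frac{41 + 75}{146 - 13}}{232 + \frac{41 + 75}{146 - 13}} = - \frac{-120 + \frac{116}{133}}{232 + \frac{116}{133}} = - \frac{-15844}{\frac{30972}{133} \cdot 133} = - \frac{133 \left(-15844\right)}{30972 \cdot 133} = \left(-1\right) \left(- \frac{3961}{7743}\right) = \frac{3961}{7743}$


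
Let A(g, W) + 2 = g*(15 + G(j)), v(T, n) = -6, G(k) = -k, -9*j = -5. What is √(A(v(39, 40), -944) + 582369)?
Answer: √5240523/3 ≈ 763.07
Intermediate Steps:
j = 5/9 (j = -⅑*(-5) = 5/9 ≈ 0.55556)
A(g, W) = -2 + 130*g/9 (A(g, W) = -2 + g*(15 - 1*5/9) = -2 + g*(15 - 5/9) = -2 + g*(130/9) = -2 + 130*g/9)
√(A(v(39, 40), -944) + 582369) = √((-2 + (130/9)*(-6)) + 582369) = √((-2 - 260/3) + 582369) = √(-266/3 + 582369) = √(1746841/3) = √5240523/3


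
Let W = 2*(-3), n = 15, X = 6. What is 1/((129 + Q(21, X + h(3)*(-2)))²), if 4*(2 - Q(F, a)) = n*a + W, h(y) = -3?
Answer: 4/30625 ≈ 0.00013061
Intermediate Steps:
W = -6
Q(F, a) = 7/2 - 15*a/4 (Q(F, a) = 2 - (15*a - 6)/4 = 2 - (-6 + 15*a)/4 = 2 + (3/2 - 15*a/4) = 7/2 - 15*a/4)
1/((129 + Q(21, X + h(3)*(-2)))²) = 1/((129 + (7/2 - 15*(6 - 3*(-2))/4))²) = 1/((129 + (7/2 - 15*(6 + 6)/4))²) = 1/((129 + (7/2 - 15/4*12))²) = 1/((129 + (7/2 - 45))²) = 1/((129 - 83/2)²) = 1/((175/2)²) = 1/(30625/4) = 4/30625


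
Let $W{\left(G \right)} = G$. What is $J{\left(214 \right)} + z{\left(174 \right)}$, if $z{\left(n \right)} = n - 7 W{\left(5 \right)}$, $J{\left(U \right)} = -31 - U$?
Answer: $-106$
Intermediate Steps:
$z{\left(n \right)} = -35 + n$ ($z{\left(n \right)} = n - 35 = -35 + n$)
$J{\left(214 \right)} + z{\left(174 \right)} = \left(-31 - 214\right) + \left(-35 + 174\right) = \left(-31 - 214\right) + 139 = -245 + 139 = -106$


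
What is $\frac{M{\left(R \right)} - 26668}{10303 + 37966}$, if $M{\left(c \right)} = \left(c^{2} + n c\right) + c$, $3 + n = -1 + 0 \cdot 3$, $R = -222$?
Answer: $\frac{23282}{48269} \approx 0.48234$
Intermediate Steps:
$n = -4$ ($n = -3 + \left(-1 + 0 \cdot 3\right) = -3 + \left(-1 + 0\right) = -3 - 1 = -4$)
$M{\left(c \right)} = c^{2} - 3 c$ ($M{\left(c \right)} = \left(c^{2} - 4 c\right) + c = c^{2} - 3 c$)
$\frac{M{\left(R \right)} - 26668}{10303 + 37966} = \frac{- 222 \left(-3 - 222\right) - 26668}{10303 + 37966} = \frac{\left(-222\right) \left(-225\right) - 26668}{48269} = \left(49950 - 26668\right) \frac{1}{48269} = 23282 \cdot \frac{1}{48269} = \frac{23282}{48269}$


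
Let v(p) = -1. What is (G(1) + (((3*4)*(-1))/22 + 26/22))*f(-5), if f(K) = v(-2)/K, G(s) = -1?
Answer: -4/55 ≈ -0.072727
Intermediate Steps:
f(K) = -1/K
(G(1) + (((3*4)*(-1))/22 + 26/22))*f(-5) = (-1 + (((3*4)*(-1))/22 + 26/22))*(-1/(-5)) = (-1 + ((12*(-1))*(1/22) + 26*(1/22)))*(-1*(-⅕)) = (-1 + (-12*1/22 + 13/11))*(⅕) = (-1 + (-6/11 + 13/11))*(⅕) = (-1 + 7/11)*(⅕) = -4/11*⅕ = -4/55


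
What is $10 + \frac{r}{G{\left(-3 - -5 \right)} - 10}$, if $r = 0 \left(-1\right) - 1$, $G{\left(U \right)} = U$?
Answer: $\frac{81}{8} \approx 10.125$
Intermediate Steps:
$r = -1$ ($r = 0 - 1 = -1$)
$10 + \frac{r}{G{\left(-3 - -5 \right)} - 10} = 10 + \frac{1}{\left(-3 - -5\right) - 10} \left(-1\right) = 10 + \frac{1}{\left(-3 + 5\right) - 10} \left(-1\right) = 10 + \frac{1}{2 - 10} \left(-1\right) = 10 + \frac{1}{-8} \left(-1\right) = 10 - - \frac{1}{8} = 10 + \frac{1}{8} = \frac{81}{8}$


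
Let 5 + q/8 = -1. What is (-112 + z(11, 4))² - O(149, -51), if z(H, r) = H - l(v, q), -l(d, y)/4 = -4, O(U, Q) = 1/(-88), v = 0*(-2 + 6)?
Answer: 1204633/88 ≈ 13689.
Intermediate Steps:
q = -48 (q = -40 + 8*(-1) = -40 - 8 = -48)
v = 0 (v = 0*4 = 0)
O(U, Q) = -1/88
l(d, y) = 16 (l(d, y) = -4*(-4) = 16)
z(H, r) = -16 + H (z(H, r) = H - 1*16 = H - 16 = -16 + H)
(-112 + z(11, 4))² - O(149, -51) = (-112 + (-16 + 11))² - 1*(-1/88) = (-112 - 5)² + 1/88 = (-117)² + 1/88 = 13689 + 1/88 = 1204633/88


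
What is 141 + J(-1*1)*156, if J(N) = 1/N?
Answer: -15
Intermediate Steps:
J(N) = 1/N
141 + J(-1*1)*156 = 141 + 156/(-1*1) = 141 + 156/(-1) = 141 - 1*156 = 141 - 156 = -15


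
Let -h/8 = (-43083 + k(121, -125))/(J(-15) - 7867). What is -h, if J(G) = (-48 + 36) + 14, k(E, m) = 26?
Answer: 344456/7865 ≈ 43.796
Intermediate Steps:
J(G) = 2 (J(G) = -12 + 14 = 2)
h = -344456/7865 (h = -8*(-43083 + 26)/(2 - 7867) = -(-344456)/(-7865) = -(-344456)*(-1)/7865 = -8*43057/7865 = -344456/7865 ≈ -43.796)
-h = -1*(-344456/7865) = 344456/7865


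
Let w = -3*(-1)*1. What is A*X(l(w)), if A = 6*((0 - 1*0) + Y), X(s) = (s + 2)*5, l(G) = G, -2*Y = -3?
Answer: 225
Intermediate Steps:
w = 3 (w = 3*1 = 3)
Y = 3/2 (Y = -½*(-3) = 3/2 ≈ 1.5000)
X(s) = 10 + 5*s (X(s) = (2 + s)*5 = 10 + 5*s)
A = 9 (A = 6*((0 - 1*0) + 3/2) = 6*((0 + 0) + 3/2) = 6*(0 + 3/2) = 6*(3/2) = 9)
A*X(l(w)) = 9*(10 + 5*3) = 9*(10 + 15) = 9*25 = 225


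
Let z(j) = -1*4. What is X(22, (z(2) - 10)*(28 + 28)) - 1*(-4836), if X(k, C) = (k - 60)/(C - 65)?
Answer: 4105802/849 ≈ 4836.0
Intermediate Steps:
z(j) = -4
X(k, C) = (-60 + k)/(-65 + C)
X(22, (z(2) - 10)*(28 + 28)) - 1*(-4836) = (-60 + 22)/(-65 + (-4 - 10)*(28 + 28)) - 1*(-4836) = -38/(-65 - 14*56) + 4836 = -38/(-65 - 784) + 4836 = -38/(-849) + 4836 = -1/849*(-38) + 4836 = 38/849 + 4836 = 4105802/849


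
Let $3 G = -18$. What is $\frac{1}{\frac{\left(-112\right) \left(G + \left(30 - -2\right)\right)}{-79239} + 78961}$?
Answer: $\frac{79239}{6256793591} \approx 1.2664 \cdot 10^{-5}$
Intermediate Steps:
$G = -6$ ($G = \frac{1}{3} \left(-18\right) = -6$)
$\frac{1}{\frac{\left(-112\right) \left(G + \left(30 - -2\right)\right)}{-79239} + 78961} = \frac{1}{\frac{\left(-112\right) \left(-6 + \left(30 - -2\right)\right)}{-79239} + 78961} = \frac{1}{- 112 \left(-6 + \left(30 + 2\right)\right) \left(- \frac{1}{79239}\right) + 78961} = \frac{1}{- 112 \left(-6 + 32\right) \left(- \frac{1}{79239}\right) + 78961} = \frac{1}{\left(-112\right) 26 \left(- \frac{1}{79239}\right) + 78961} = \frac{1}{\left(-2912\right) \left(- \frac{1}{79239}\right) + 78961} = \frac{1}{\frac{2912}{79239} + 78961} = \frac{1}{\frac{6256793591}{79239}} = \frac{79239}{6256793591}$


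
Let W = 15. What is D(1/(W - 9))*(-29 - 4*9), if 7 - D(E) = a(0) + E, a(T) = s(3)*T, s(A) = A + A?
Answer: -2665/6 ≈ -444.17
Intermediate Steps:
s(A) = 2*A
a(T) = 6*T (a(T) = (2*3)*T = 6*T)
D(E) = 7 - E (D(E) = 7 - (6*0 + E) = 7 - (0 + E) = 7 - E)
D(1/(W - 9))*(-29 - 4*9) = (7 - 1/(15 - 9))*(-29 - 4*9) = (7 - 1/6)*(-29 - 36) = (7 - 1*⅙)*(-65) = (7 - ⅙)*(-65) = (41/6)*(-65) = -2665/6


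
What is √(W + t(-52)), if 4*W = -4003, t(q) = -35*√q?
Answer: √(-4003 - 280*I*√13)/2 ≈ 3.9583 - 31.881*I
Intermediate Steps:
W = -4003/4 (W = (¼)*(-4003) = -4003/4 ≈ -1000.8)
√(W + t(-52)) = √(-4003/4 - 70*I*√13)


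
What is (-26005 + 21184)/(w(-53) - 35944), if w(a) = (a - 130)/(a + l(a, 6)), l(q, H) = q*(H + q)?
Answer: 11753598/87631655 ≈ 0.13412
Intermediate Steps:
w(a) = (-130 + a)/(a + a*(6 + a)) (w(a) = (a - 130)/(a + a*(6 + a)) = (-130 + a)/(a + a*(6 + a)))
(-26005 + 21184)/(w(-53) - 35944) = (-26005 + 21184)/((-130 - 53)/((-53)*(7 - 53)) - 35944) = -4821/(-1/53*(-183)/(-46) - 35944) = -4821/(-1/53*(-1/46)*(-183) - 35944) = -4821/(-183/2438 - 35944) = -4821/(-87631655/2438) = -4821*(-2438/87631655) = 11753598/87631655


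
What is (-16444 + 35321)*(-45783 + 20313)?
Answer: -480797190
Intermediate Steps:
(-16444 + 35321)*(-45783 + 20313) = 18877*(-25470) = -480797190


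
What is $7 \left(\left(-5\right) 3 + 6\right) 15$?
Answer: $-945$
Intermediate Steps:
$7 \left(\left(-5\right) 3 + 6\right) 15 = 7 \left(-15 + 6\right) 15 = 7 \left(-9\right) 15 = \left(-63\right) 15 = -945$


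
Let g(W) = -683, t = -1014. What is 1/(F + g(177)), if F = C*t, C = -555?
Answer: 1/562087 ≈ 1.7791e-6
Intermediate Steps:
F = 562770 (F = -555*(-1014) = 562770)
1/(F + g(177)) = 1/(562770 - 683) = 1/562087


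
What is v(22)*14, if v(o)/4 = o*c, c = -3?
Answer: -3696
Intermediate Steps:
v(o) = -12*o (v(o) = 4*(o*(-3)) = 4*(-3*o) = -12*o)
v(22)*14 = -12*22*14 = -264*14 = -3696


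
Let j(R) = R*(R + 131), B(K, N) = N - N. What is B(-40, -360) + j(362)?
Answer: 178466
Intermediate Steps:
B(K, N) = 0
j(R) = R*(131 + R)
B(-40, -360) + j(362) = 0 + 362*(131 + 362) = 0 + 362*493 = 0 + 178466 = 178466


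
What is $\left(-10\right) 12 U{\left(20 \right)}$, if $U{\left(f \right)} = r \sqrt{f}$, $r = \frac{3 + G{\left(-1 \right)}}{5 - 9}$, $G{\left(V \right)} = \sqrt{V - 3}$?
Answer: $\sqrt{5} \left(180 + 120 i\right) \approx 402.49 + 268.33 i$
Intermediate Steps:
$G{\left(V \right)} = \sqrt{-3 + V}$
$r = - \frac{3}{4} - \frac{i}{2}$ ($r = \frac{3 + \sqrt{-3 - 1}}{5 - 9} = \frac{3 + \sqrt{-4}}{-4} = \left(3 + 2 i\right) \left(- \frac{1}{4}\right) = - \frac{3}{4} - \frac{i}{2} \approx -0.75 - 0.5 i$)
$U{\left(f \right)} = \sqrt{f} \left(- \frac{3}{4} - \frac{i}{2}\right)$ ($U{\left(f \right)} = \left(- \frac{3}{4} - \frac{i}{2}\right) \sqrt{f} = \sqrt{f} \left(- \frac{3}{4} - \frac{i}{2}\right)$)
$\left(-10\right) 12 U{\left(20 \right)} = \left(-10\right) 12 \frac{\sqrt{20} \left(-3 - 2 i\right)}{4} = - 120 \frac{2 \sqrt{5} \left(-3 - 2 i\right)}{4} = - 120 \frac{\sqrt{5} \left(-3 - 2 i\right)}{2} = - 60 \sqrt{5} \left(-3 - 2 i\right)$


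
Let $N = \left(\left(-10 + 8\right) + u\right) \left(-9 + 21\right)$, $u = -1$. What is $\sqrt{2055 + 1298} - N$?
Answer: $36 + \sqrt{3353} \approx 93.905$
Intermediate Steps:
$N = -36$ ($N = \left(\left(-10 + 8\right) - 1\right) \left(-9 + 21\right) = \left(-2 - 1\right) 12 = \left(-3\right) 12 = -36$)
$\sqrt{2055 + 1298} - N = \sqrt{2055 + 1298} - -36 = \sqrt{3353} + 36 = 36 + \sqrt{3353}$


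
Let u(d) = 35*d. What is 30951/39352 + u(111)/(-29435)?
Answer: 21661719/33095032 ≈ 0.65453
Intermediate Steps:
30951/39352 + u(111)/(-29435) = 30951/39352 + (35*111)/(-29435) = 30951*(1/39352) + 3885*(-1/29435) = 30951/39352 - 111/841 = 21661719/33095032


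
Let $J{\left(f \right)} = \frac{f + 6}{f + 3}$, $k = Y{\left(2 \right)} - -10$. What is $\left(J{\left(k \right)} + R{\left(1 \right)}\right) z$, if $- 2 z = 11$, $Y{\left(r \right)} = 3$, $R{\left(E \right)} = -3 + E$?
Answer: $\frac{143}{32} \approx 4.4688$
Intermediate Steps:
$z = - \frac{11}{2}$ ($z = \left(- \frac{1}{2}\right) 11 = - \frac{11}{2} \approx -5.5$)
$k = 13$ ($k = 3 - -10 = 3 + 10 = 13$)
$J{\left(f \right)} = \frac{6 + f}{3 + f}$
$\left(J{\left(k \right)} + R{\left(1 \right)}\right) z = \left(\frac{6 + 13}{3 + 13} + \left(-3 + 1\right)\right) \left(- \frac{11}{2}\right) = \left(\frac{1}{16} \cdot 19 - 2\right) \left(- \frac{11}{2}\right) = \left(\frac{19}{16} - 2\right) \left(- \frac{11}{2}\right) = \left(- \frac{13}{16}\right) \left(- \frac{11}{2}\right) = \frac{143}{32}$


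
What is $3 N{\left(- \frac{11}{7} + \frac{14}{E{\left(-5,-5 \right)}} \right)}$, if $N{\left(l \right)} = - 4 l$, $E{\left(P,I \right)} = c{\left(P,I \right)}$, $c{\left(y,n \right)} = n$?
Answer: $\frac{1836}{35} \approx 52.457$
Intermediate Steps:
$E{\left(P,I \right)} = I$
$3 N{\left(- \frac{11}{7} + \frac{14}{E{\left(-5,-5 \right)}} \right)} = 3 \left(- 4 \left(- \frac{11}{7} + \frac{14}{-5}\right)\right) = 3 \left(- 4 \left(\left(-11\right) \frac{1}{7} + 14 \left(- \frac{1}{5}\right)\right)\right) = 3 \left(- 4 \left(- \frac{11}{7} - \frac{14}{5}\right)\right) = 3 \left(\left(-4\right) \left(- \frac{153}{35}\right)\right) = 3 \cdot \frac{612}{35} = \frac{1836}{35}$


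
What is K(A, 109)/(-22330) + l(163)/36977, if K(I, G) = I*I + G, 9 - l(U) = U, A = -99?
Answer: -36988089/82569641 ≈ -0.44796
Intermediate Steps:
l(U) = 9 - U
K(I, G) = G + I**2 (K(I, G) = I**2 + G = G + I**2)
K(A, 109)/(-22330) + l(163)/36977 = (109 + (-99)**2)/(-22330) + (9 - 1*163)/36977 = (109 + 9801)*(-1/22330) + (9 - 163)*(1/36977) = 9910*(-1/22330) - 154*1/36977 = -991/2233 - 154/36977 = -36988089/82569641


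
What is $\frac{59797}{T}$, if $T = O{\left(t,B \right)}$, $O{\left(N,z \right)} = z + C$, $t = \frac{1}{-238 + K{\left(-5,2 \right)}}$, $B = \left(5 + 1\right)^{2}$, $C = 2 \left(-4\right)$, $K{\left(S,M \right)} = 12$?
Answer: $\frac{59797}{28} \approx 2135.6$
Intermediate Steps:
$C = -8$
$B = 36$ ($B = 6^{2} = 36$)
$t = - \frac{1}{226}$ ($t = \frac{1}{-238 + 12} = \frac{1}{-226} = - \frac{1}{226} \approx -0.0044248$)
$O{\left(N,z \right)} = -8 + z$ ($O{\left(N,z \right)} = z - 8 = -8 + z$)
$T = 28$ ($T = -8 + 36 = 28$)
$\frac{59797}{T} = \frac{59797}{28}$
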